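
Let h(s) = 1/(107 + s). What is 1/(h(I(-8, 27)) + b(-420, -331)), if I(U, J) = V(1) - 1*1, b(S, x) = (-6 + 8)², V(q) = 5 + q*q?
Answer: 112/449 ≈ 0.24944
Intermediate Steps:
V(q) = 5 + q²
b(S, x) = 4 (b(S, x) = 2² = 4)
I(U, J) = 5 (I(U, J) = (5 + 1²) - 1*1 = (5 + 1) - 1 = 6 - 1 = 5)
1/(h(I(-8, 27)) + b(-420, -331)) = 1/(1/(107 + 5) + 4) = 1/(1/112 + 4) = 1/(449/112) = 112/449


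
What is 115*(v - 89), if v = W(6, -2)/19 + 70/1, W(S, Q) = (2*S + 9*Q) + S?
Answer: -2185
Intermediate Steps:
W(S, Q) = 3*S + 9*Q
v = 70 (v = (3*6 + 9*(-2))/19 + 70/1 = (18 - 18)*(1/19) + 70*1 = 0*(1/19) + 70 = 0 + 70 = 70)
115*(v - 89) = 115*(70 - 89) = 115*(-19) = -2185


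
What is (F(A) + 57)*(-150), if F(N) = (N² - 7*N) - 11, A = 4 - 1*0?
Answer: -5100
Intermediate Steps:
A = 4 (A = 4 + 0 = 4)
F(N) = -11 + N² - 7*N
(F(A) + 57)*(-150) = ((-11 + 4² - 7*4) + 57)*(-150) = ((-11 + 16 - 28) + 57)*(-150) = (-23 + 57)*(-150) = 34*(-150) = -5100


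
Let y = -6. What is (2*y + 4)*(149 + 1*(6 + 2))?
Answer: -1256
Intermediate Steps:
(2*y + 4)*(149 + 1*(6 + 2)) = (2*(-6) + 4)*(149 + 1*(6 + 2)) = (-12 + 4)*(149 + 1*8) = -8*(149 + 8) = -8*157 = -1256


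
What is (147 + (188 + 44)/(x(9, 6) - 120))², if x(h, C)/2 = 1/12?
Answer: 10878698601/516961 ≈ 21044.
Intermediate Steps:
x(h, C) = ⅙ (x(h, C) = 2/12 = 2*(1/12) = ⅙)
(147 + (188 + 44)/(x(9, 6) - 120))² = (147 + (188 + 44)/(⅙ - 120))² = (147 + 232/(-719/6))² = (147 + 232*(-6/719))² = (147 - 1392/719)² = (104301/719)² = 10878698601/516961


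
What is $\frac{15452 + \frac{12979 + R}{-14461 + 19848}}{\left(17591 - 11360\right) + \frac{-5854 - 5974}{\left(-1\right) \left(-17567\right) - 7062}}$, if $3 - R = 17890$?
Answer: $\frac{874383843080}{352551283049} \approx 2.4802$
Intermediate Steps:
$R = -17887$ ($R = 3 - 17890 = -17887$)
$\frac{15452 + \frac{12979 + R}{-14461 + 19848}}{\left(17591 - 11360\right) + \frac{-5854 - 5974}{\left(-1\right) \left(-17567\right) - 7062}} = \frac{15452 + \frac{12979 - 17887}{-14461 + 19848}}{\left(17591 - 11360\right) + \frac{-5854 - 5974}{\left(-1\right) \left(-17567\right) - 7062}} = \frac{15452 - \frac{4908}{5387}}{\left(17591 - 11360\right) - \frac{11828}{17567 - 7062}} = \frac{15452 - \frac{4908}{5387}}{6231 - \frac{11828}{10505}} = \frac{83235016}{5387 \left(6231 - \frac{11828}{10505}\right)} = \frac{83235016}{5387 \cdot \frac{65444827}{10505}} = \frac{83235016}{5387} \cdot \frac{10505}{65444827} = \frac{874383843080}{352551283049}$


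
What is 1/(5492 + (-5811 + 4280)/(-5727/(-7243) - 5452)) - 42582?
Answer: -9234005606649593/216852323661 ≈ -42582.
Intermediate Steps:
1/(5492 + (-5811 + 4280)/(-5727/(-7243) - 5452)) - 42582 = 1/(5492 - 1531/(-5727*(-1/7243) - 5452)) - 42582 = 1/(5492 - 1531/(5727/7243 - 5452)) - 42582 = 1/(5492 - 1531/(-39483109/7243)) - 42582 = 1/(5492 - 1531*(-7243/39483109)) - 42582 = 1/(5492 + 11089033/39483109) - 42582 = 1/(216852323661/39483109) - 42582 = 39483109/216852323661 - 42582 = -9234005606649593/216852323661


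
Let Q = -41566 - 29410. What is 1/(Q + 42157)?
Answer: -1/28819 ≈ -3.4699e-5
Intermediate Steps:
Q = -70976
1/(Q + 42157) = 1/(-70976 + 42157) = 1/(-28819) = -1/28819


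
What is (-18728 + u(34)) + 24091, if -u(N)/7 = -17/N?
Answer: 10733/2 ≈ 5366.5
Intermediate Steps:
u(N) = 119/N (u(N) = -(-119)/N = 119/N)
(-18728 + u(34)) + 24091 = (-18728 + 119/34) + 24091 = (-18728 + 119*(1/34)) + 24091 = (-18728 + 7/2) + 24091 = -37449/2 + 24091 = 10733/2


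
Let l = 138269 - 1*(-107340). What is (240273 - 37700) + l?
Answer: 448182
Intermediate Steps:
l = 245609 (l = 138269 + 107340 = 245609)
(240273 - 37700) + l = (240273 - 37700) + 245609 = 202573 + 245609 = 448182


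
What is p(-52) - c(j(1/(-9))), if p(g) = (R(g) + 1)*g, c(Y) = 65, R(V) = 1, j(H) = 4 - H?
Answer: -169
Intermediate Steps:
p(g) = 2*g (p(g) = (1 + 1)*g = 2*g)
p(-52) - c(j(1/(-9))) = 2*(-52) - 1*65 = -104 - 65 = -169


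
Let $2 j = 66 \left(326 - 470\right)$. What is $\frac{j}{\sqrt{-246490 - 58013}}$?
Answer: $\frac{1584 i \sqrt{304503}}{101501} \approx 8.6115 i$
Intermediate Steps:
$j = -4752$ ($j = \frac{66 \left(326 - 470\right)}{2} = \frac{66 \left(-144\right)}{2} = \frac{1}{2} \left(-9504\right) = -4752$)
$\frac{j}{\sqrt{-246490 - 58013}} = - \frac{4752}{\sqrt{-246490 - 58013}} = - \frac{4752}{\sqrt{-304503}} = - \frac{4752}{i \sqrt{304503}} = - 4752 \left(- \frac{i \sqrt{304503}}{304503}\right) = \frac{1584 i \sqrt{304503}}{101501}$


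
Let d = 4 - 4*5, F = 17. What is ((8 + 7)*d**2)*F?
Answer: 65280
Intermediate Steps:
d = -16 (d = 4 - 20 = -16)
((8 + 7)*d**2)*F = ((8 + 7)*(-16)**2)*17 = (15*256)*17 = 3840*17 = 65280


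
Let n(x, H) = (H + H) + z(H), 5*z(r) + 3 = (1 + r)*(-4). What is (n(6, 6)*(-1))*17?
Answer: -493/5 ≈ -98.600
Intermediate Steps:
z(r) = -7/5 - 4*r/5 (z(r) = -⅗ + ((1 + r)*(-4))/5 = -⅗ + (-4 - 4*r)/5 = -⅗ + (-⅘ - 4*r/5) = -7/5 - 4*r/5)
n(x, H) = -7/5 + 6*H/5 (n(x, H) = (H + H) + (-7/5 - 4*H/5) = 2*H + (-7/5 - 4*H/5) = -7/5 + 6*H/5)
(n(6, 6)*(-1))*17 = ((-7/5 + (6/5)*6)*(-1))*17 = ((-7/5 + 36/5)*(-1))*17 = ((29/5)*(-1))*17 = -29/5*17 = -493/5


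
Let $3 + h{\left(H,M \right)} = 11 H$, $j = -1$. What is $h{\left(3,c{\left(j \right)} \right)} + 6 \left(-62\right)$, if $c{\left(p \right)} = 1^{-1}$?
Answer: $-342$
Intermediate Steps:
$c{\left(p \right)} = 1$
$h{\left(H,M \right)} = -3 + 11 H$
$h{\left(3,c{\left(j \right)} \right)} + 6 \left(-62\right) = \left(-3 + 11 \cdot 3\right) + 6 \left(-62\right) = \left(-3 + 33\right) - 372 = 30 - 372 = -342$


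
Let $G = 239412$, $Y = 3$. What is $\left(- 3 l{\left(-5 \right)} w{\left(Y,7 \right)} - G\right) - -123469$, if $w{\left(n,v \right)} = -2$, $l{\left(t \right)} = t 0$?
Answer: $-115943$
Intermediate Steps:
$l{\left(t \right)} = 0$
$\left(- 3 l{\left(-5 \right)} w{\left(Y,7 \right)} - G\right) - -123469 = \left(\left(-3\right) 0 \left(-2\right) - 239412\right) - -123469 = \left(0 \left(-2\right) - 239412\right) + 123469 = \left(0 - 239412\right) + 123469 = -239412 + 123469 = -115943$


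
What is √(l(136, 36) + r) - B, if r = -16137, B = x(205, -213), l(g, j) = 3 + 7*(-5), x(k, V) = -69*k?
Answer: 14145 + I*√16169 ≈ 14145.0 + 127.16*I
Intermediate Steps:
l(g, j) = -32 (l(g, j) = 3 - 35 = -32)
B = -14145 (B = -69*205 = -14145)
√(l(136, 36) + r) - B = √(-32 - 16137) - 1*(-14145) = √(-16169) + 14145 = I*√16169 + 14145 = 14145 + I*√16169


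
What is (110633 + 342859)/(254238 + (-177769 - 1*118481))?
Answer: -4199/389 ≈ -10.794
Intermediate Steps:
(110633 + 342859)/(254238 + (-177769 - 1*118481)) = 453492/(254238 + (-177769 - 118481)) = 453492/(254238 - 296250) = 453492/(-42012) = 453492*(-1/42012) = -4199/389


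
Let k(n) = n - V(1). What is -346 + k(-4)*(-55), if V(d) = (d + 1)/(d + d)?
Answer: -71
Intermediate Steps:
V(d) = (1 + d)/(2*d) (V(d) = (1 + d)/((2*d)) = (1 + d)*(1/(2*d)) = (1 + d)/(2*d))
k(n) = -1 + n (k(n) = n - (1 + 1)/(2*1) = n - 2/2 = n - 1*1 = n - 1 = -1 + n)
-346 + k(-4)*(-55) = -346 + (-1 - 4)*(-55) = -346 - 5*(-55) = -346 + 275 = -71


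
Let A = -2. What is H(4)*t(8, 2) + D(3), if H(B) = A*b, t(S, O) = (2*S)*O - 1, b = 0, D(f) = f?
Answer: 3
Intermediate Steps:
t(S, O) = -1 + 2*O*S (t(S, O) = 2*O*S - 1 = -1 + 2*O*S)
H(B) = 0 (H(B) = -2*0 = 0)
H(4)*t(8, 2) + D(3) = 0*(-1 + 2*2*8) + 3 = 0*(-1 + 32) + 3 = 0*31 + 3 = 0 + 3 = 3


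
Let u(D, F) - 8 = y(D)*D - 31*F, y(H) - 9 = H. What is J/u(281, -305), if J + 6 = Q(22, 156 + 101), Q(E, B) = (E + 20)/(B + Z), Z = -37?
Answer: -639/10004830 ≈ -6.3869e-5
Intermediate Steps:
y(H) = 9 + H
Q(E, B) = (20 + E)/(-37 + B) (Q(E, B) = (E + 20)/(B - 37) = (20 + E)/(-37 + B))
u(D, F) = 8 - 31*F + D*(9 + D) (u(D, F) = 8 + ((9 + D)*D - 31*F) = 8 + (D*(9 + D) - 31*F) = 8 + (-31*F + D*(9 + D)) = 8 - 31*F + D*(9 + D))
J = -639/110 (J = -6 + (20 + 22)/(-37 + (156 + 101)) = -6 + 42/(-37 + 257) = -6 + 42/220 = -6 + (1/220)*42 = -6 + 21/110 = -639/110 ≈ -5.8091)
J/u(281, -305) = -639/(110*(8 - 31*(-305) + 281*(9 + 281))) = -639/(110*(8 + 9455 + 281*290)) = -639/(110*(8 + 9455 + 81490)) = -639/110/90953 = -639/110*1/90953 = -639/10004830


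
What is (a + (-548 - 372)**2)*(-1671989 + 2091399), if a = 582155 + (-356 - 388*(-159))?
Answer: 624875184310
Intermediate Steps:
a = 643491 (a = 582155 + (-356 + 61692) = 582155 + 61336 = 643491)
(a + (-548 - 372)**2)*(-1671989 + 2091399) = (643491 + (-548 - 372)**2)*(-1671989 + 2091399) = (643491 + (-920)**2)*419410 = (643491 + 846400)*419410 = 1489891*419410 = 624875184310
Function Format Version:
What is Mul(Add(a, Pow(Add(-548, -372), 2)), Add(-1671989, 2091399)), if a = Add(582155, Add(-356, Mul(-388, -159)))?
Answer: 624875184310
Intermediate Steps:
a = 643491 (a = Add(582155, Add(-356, 61692)) = Add(582155, 61336) = 643491)
Mul(Add(a, Pow(Add(-548, -372), 2)), Add(-1671989, 2091399)) = Mul(Add(643491, Pow(Add(-548, -372), 2)), Add(-1671989, 2091399)) = Mul(Add(643491, Pow(-920, 2)), 419410) = Mul(Add(643491, 846400), 419410) = Mul(1489891, 419410) = 624875184310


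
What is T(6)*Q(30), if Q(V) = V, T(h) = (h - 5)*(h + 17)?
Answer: 690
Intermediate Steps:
T(h) = (-5 + h)*(17 + h)
T(6)*Q(30) = (-85 + 6² + 12*6)*30 = (-85 + 36 + 72)*30 = 23*30 = 690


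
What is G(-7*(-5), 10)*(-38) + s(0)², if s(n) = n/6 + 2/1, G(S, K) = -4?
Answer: 156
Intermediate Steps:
s(n) = 2 + n/6 (s(n) = n*(⅙) + 2*1 = n/6 + 2 = 2 + n/6)
G(-7*(-5), 10)*(-38) + s(0)² = -4*(-38) + (2 + (⅙)*0)² = 152 + (2 + 0)² = 152 + 2² = 152 + 4 = 156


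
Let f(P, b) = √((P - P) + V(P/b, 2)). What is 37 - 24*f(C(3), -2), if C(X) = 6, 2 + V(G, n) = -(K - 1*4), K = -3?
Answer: 37 - 24*√5 ≈ -16.666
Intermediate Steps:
V(G, n) = 5 (V(G, n) = -2 - (-3 - 1*4) = -2 - (-3 - 4) = -2 - 1*(-7) = -2 + 7 = 5)
f(P, b) = √5 (f(P, b) = √((P - P) + 5) = √(0 + 5) = √5)
37 - 24*f(C(3), -2) = 37 - 24*√5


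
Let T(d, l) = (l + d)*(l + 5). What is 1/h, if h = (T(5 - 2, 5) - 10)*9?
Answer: 1/630 ≈ 0.0015873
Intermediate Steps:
T(d, l) = (5 + l)*(d + l) (T(d, l) = (d + l)*(5 + l) = (5 + l)*(d + l))
h = 630 (h = ((5² + 5*(5 - 2) + 5*5 + (5 - 2)*5) - 10)*9 = ((25 + 5*3 + 25 + 3*5) - 10)*9 = ((25 + 15 + 25 + 15) - 10)*9 = (80 - 10)*9 = 70*9 = 630)
1/h = 1/630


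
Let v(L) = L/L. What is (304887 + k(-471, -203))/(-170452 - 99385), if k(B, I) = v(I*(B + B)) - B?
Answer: -305359/269837 ≈ -1.1316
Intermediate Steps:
v(L) = 1
k(B, I) = 1 - B
(304887 + k(-471, -203))/(-170452 - 99385) = (304887 + (1 - 1*(-471)))/(-170452 - 99385) = (304887 + (1 + 471))/(-269837) = (304887 + 472)*(-1/269837) = 305359*(-1/269837) = -305359/269837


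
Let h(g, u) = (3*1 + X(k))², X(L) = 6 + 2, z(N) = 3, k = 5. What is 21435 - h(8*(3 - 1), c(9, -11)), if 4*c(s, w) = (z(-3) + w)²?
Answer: 21314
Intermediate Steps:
c(s, w) = (3 + w)²/4
X(L) = 8
h(g, u) = 121 (h(g, u) = (3*1 + 8)² = (3 + 8)² = 11² = 121)
21435 - h(8*(3 - 1), c(9, -11)) = 21435 - 1*121 = 21435 - 121 = 21314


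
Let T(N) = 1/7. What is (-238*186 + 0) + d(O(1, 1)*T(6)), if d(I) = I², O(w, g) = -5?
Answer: -2169107/49 ≈ -44268.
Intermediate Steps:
T(N) = ⅐
(-238*186 + 0) + d(O(1, 1)*T(6)) = (-238*186 + 0) + (-5*⅐)² = (-44268 + 0) + (-5/7)² = -44268 + 25/49 = -2169107/49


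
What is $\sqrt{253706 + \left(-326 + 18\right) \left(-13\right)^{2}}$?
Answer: $3 \sqrt{22406} \approx 449.06$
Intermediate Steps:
$\sqrt{253706 + \left(-326 + 18\right) \left(-13\right)^{2}} = \sqrt{253706 - 52052} = \sqrt{201654} = 3 \sqrt{22406}$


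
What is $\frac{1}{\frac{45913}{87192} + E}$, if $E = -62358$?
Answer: $- \frac{12456}{776724689} \approx -1.6037 \cdot 10^{-5}$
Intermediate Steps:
$\frac{1}{\frac{45913}{87192} + E} = \frac{1}{\frac{45913}{87192} - 62358} = \frac{1}{45913 \cdot \frac{1}{87192} - 62358} = \frac{1}{\frac{6559}{12456} - 62358} = \frac{1}{- \frac{776724689}{12456}} = - \frac{12456}{776724689}$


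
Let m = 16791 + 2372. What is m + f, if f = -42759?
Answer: -23596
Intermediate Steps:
m = 19163
m + f = 19163 - 42759 = -23596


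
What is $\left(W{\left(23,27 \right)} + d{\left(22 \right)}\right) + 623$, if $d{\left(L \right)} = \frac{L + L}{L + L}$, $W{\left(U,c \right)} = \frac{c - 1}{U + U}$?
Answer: $\frac{14365}{23} \approx 624.57$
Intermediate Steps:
$W{\left(U,c \right)} = \frac{-1 + c}{2 U}$
$d{\left(L \right)} = 1$ ($d{\left(L \right)} = \frac{2 L}{2 L} = 2 L \frac{1}{2 L} = 1$)
$\left(W{\left(23,27 \right)} + d{\left(22 \right)}\right) + 623 = \left(\frac{-1 + 27}{2 \cdot 23} + 1\right) + 623 = \left(\frac{1}{2} \cdot \frac{1}{23} \cdot 26 + 1\right) + 623 = \left(\frac{13}{23} + 1\right) + 623 = \frac{36}{23} + 623 = \frac{14365}{23}$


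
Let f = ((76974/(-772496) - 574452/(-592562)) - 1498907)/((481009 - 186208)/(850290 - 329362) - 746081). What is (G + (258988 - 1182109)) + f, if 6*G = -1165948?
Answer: -18637613461539726428294048899/16678794795918034004061 ≈ -1.1174e+6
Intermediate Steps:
G = -582974/3 (G = (⅙)*(-1165948) = -582974/3 ≈ -1.9432e+5)
f = 11169460477230465521540/5559598265306011334687 (f = ((76974*(-1/772496) - 574452*(-1/592562)) - 1498907)/(294801/520928 - 746081) = ((-38487/386248 + 287226/296281) - 1498907)/(294801*(1/520928) - 746081) = (99537501201/114437943688 - 1498907)/(294801/520928 - 746081) = -171531735322047815/(114437943688*(-388654188367/520928)) = -171531735322047815/114437943688*(-520928/388654188367) = 11169460477230465521540/5559598265306011334687 ≈ 2.0090)
(G + (258988 - 1182109)) + f = (-582974/3 + (258988 - 1182109)) + 11169460477230465521540/5559598265306011334687 = (-582974/3 - 923121) + 11169460477230465521540/5559598265306011334687 = -3352337/3 + 11169460477230465521540/5559598265306011334687 = -18637613461539726428294048899/16678794795918034004061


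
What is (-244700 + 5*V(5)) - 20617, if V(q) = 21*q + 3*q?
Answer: -264717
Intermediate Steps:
V(q) = 24*q
(-244700 + 5*V(5)) - 20617 = (-244700 + 5*(24*5)) - 20617 = (-244700 + 5*120) - 20617 = (-244700 + 600) - 20617 = -244100 - 20617 = -264717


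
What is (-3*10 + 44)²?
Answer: 196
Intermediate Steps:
(-3*10 + 44)² = (-30 + 44)² = 14² = 196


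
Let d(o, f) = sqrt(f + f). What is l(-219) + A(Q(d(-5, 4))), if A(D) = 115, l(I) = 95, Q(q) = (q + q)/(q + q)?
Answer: 210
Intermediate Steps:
d(o, f) = sqrt(2)*sqrt(f) (d(o, f) = sqrt(2*f) = sqrt(2)*sqrt(f))
Q(q) = 1 (Q(q) = (2*q)/((2*q)) = (2*q)*(1/(2*q)) = 1)
l(-219) + A(Q(d(-5, 4))) = 95 + 115 = 210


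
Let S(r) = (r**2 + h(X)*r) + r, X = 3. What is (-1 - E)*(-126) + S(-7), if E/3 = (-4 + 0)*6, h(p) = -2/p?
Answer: -26698/3 ≈ -8899.3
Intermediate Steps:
E = -72 (E = 3*((-4 + 0)*6) = 3*(-4*6) = 3*(-24) = -72)
S(r) = r**2 + r/3 (S(r) = (r**2 + (-2/3)*r) + r = (r**2 + (-2*1/3)*r) + r = (r**2 - 2*r/3) + r = r**2 + r/3)
(-1 - E)*(-126) + S(-7) = (-1 - 1*(-72))*(-126) - 7*(1/3 - 7) = (-1 + 72)*(-126) - 7*(-20/3) = 71*(-126) + 140/3 = -8946 + 140/3 = -26698/3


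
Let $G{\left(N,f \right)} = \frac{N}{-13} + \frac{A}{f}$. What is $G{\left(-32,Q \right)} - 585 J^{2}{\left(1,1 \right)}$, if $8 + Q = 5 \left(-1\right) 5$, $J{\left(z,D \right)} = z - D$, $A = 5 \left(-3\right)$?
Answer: $\frac{417}{143} \approx 2.9161$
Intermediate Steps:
$A = -15$
$Q = -33$ ($Q = -8 + 5 \left(-1\right) 5 = -8 - 25 = -33$)
$G{\left(N,f \right)} = - \frac{15}{f} - \frac{N}{13}$ ($G{\left(N,f \right)} = \frac{N}{-13} - \frac{15}{f} = N \left(- \frac{1}{13}\right) - \frac{15}{f} = - \frac{N}{13} - \frac{15}{f} = - \frac{15}{f} - \frac{N}{13}$)
$G{\left(-32,Q \right)} - 585 J^{2}{\left(1,1 \right)} = \left(- \frac{15}{-33} - - \frac{32}{13}\right) - 585 \left(1 - 1\right)^{2} = \left(\left(-15\right) \left(- \frac{1}{33}\right) + \frac{32}{13}\right) - 585 \left(1 - 1\right)^{2} = \left(\frac{5}{11} + \frac{32}{13}\right) - 585 \cdot 0^{2} = \frac{417}{143} - 0 = \frac{417}{143} + 0 = \frac{417}{143}$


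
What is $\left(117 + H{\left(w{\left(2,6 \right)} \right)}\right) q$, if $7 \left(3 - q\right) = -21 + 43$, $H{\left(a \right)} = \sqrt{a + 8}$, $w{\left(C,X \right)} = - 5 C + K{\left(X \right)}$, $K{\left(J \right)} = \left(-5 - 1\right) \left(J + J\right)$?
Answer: $- \frac{117}{7} - \frac{i \sqrt{74}}{7} \approx -16.714 - 1.2289 i$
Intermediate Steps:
$K{\left(J \right)} = - 12 J$ ($K{\left(J \right)} = - 6 \cdot 2 J = - 12 J$)
$w{\left(C,X \right)} = - 12 X - 5 C$ ($w{\left(C,X \right)} = - 5 C - 12 X = - 12 X - 5 C$)
$H{\left(a \right)} = \sqrt{8 + a}$
$q = - \frac{1}{7}$ ($q = 3 - \frac{-21 + 43}{7} = 3 - \frac{22}{7} = - \frac{1}{7} \approx -0.14286$)
$\left(117 + H{\left(w{\left(2,6 \right)} \right)}\right) q = \left(117 + \sqrt{8 - 82}\right) \left(- \frac{1}{7}\right) = \left(117 + \sqrt{-74}\right) \left(- \frac{1}{7}\right) = \left(117 + i \sqrt{74}\right) \left(- \frac{1}{7}\right) = - \frac{117}{7} - \frac{i \sqrt{74}}{7}$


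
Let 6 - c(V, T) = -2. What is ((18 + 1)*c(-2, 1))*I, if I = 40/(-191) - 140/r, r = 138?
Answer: -2451760/13179 ≈ -186.04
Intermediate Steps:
c(V, T) = 8 (c(V, T) = 6 - 1*(-2) = 6 + 2 = 8)
I = -16130/13179 (I = 40/(-191) - 140/138 = 40*(-1/191) - 140*1/138 = -40/191 - 70/69 = -16130/13179 ≈ -1.2239)
((18 + 1)*c(-2, 1))*I = ((18 + 1)*8)*(-16130/13179) = (19*8)*(-16130/13179) = 152*(-16130/13179) = -2451760/13179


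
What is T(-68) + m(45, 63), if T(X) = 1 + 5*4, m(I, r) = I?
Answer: 66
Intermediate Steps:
T(X) = 21 (T(X) = 1 + 20 = 21)
T(-68) + m(45, 63) = 21 + 45 = 66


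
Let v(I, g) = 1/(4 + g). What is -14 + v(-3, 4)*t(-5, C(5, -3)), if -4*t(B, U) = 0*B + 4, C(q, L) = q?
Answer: -113/8 ≈ -14.125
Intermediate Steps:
t(B, U) = -1 (t(B, U) = -(0*B + 4)/4 = -(0 + 4)/4 = -¼*4 = -1)
-14 + v(-3, 4)*t(-5, C(5, -3)) = -14 - 1/(4 + 4) = -14 - 1/8 = -14 + (⅛)*(-1) = -14 - ⅛ = -113/8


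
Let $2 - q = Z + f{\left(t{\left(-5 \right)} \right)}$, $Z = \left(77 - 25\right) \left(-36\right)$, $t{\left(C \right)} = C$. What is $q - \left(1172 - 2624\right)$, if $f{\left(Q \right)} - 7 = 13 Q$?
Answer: $3384$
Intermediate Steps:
$Z = -1872$ ($Z = 52 \left(-36\right) = -1872$)
$f{\left(Q \right)} = 7 + 13 Q$
$q = 1932$ ($q = 2 - \left(-1872 + \left(7 + 13 \left(-5\right)\right)\right) = 2 - \left(-1872 + \left(7 - 65\right)\right) = 2 - \left(-1872 - 58\right) = 2 - -1930 = 2 + 1930 = 1932$)
$q - \left(1172 - 2624\right) = 1932 - \left(1172 - 2624\right) = 1932 - -1452 = 1932 + 1452 = 3384$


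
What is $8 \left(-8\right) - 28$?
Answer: $-92$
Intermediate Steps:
$8 \left(-8\right) - 28 = -64 - 28 = -92$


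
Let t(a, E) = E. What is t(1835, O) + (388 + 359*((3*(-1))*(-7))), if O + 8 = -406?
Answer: 7513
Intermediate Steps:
O = -414 (O = -8 - 406 = -414)
t(1835, O) + (388 + 359*((3*(-1))*(-7))) = -414 + (388 + 359*((3*(-1))*(-7))) = -414 + (388 + 359*(-3*(-7))) = -414 + (388 + 359*21) = -414 + (388 + 7539) = -414 + 7927 = 7513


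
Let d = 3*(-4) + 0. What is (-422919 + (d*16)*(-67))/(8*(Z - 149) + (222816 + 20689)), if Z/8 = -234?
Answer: -136685/75779 ≈ -1.8037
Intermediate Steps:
d = -12 (d = -12 + 0 = -12)
Z = -1872 (Z = 8*(-234) = -1872)
(-422919 + (d*16)*(-67))/(8*(Z - 149) + (222816 + 20689)) = (-422919 - 12*16*(-67))/(8*(-1872 - 149) + (222816 + 20689)) = (-422919 - 192*(-67))/(8*(-2021) + 243505) = (-422919 + 12864)/(-16168 + 243505) = -410055/227337 = -410055*1/227337 = -136685/75779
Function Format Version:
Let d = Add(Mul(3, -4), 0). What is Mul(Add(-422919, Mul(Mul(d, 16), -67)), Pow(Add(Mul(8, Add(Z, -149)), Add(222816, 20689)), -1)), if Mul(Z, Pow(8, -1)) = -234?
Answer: Rational(-136685, 75779) ≈ -1.8037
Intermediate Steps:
d = -12 (d = Add(-12, 0) = -12)
Z = -1872 (Z = Mul(8, -234) = -1872)
Mul(Add(-422919, Mul(Mul(d, 16), -67)), Pow(Add(Mul(8, Add(Z, -149)), Add(222816, 20689)), -1)) = Mul(Add(-422919, Mul(Mul(-12, 16), -67)), Pow(Add(Mul(8, Add(-1872, -149)), Add(222816, 20689)), -1)) = Mul(Add(-422919, Mul(-192, -67)), Pow(Add(Mul(8, -2021), 243505), -1)) = Mul(Add(-422919, 12864), Pow(Add(-16168, 243505), -1)) = Mul(-410055, Pow(227337, -1)) = Mul(-410055, Rational(1, 227337)) = Rational(-136685, 75779)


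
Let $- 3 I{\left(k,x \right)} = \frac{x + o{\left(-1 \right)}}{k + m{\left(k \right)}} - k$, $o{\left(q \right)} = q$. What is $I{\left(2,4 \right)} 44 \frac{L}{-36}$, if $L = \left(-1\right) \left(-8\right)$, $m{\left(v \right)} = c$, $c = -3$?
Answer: $- \frac{440}{27} \approx -16.296$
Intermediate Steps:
$m{\left(v \right)} = -3$
$L = 8$
$I{\left(k,x \right)} = \frac{k}{3} - \frac{-1 + x}{3 \left(-3 + k\right)}$ ($I{\left(k,x \right)} = - \frac{\frac{x - 1}{k - 3} - k}{3} = - \frac{\frac{-1 + x}{-3 + k} - k}{3} = - \frac{- k + \frac{-1 + x}{-3 + k}}{3} = \frac{k}{3} - \frac{-1 + x}{3 \left(-3 + k\right)}$)
$I{\left(2,4 \right)} 44 \frac{L}{-36} = \frac{1 + 2^{2} - 4 - 6}{3 \left(-3 + 2\right)} 44 \frac{8}{-36} = \frac{1 + 4 - 4 - 6}{3 \left(-1\right)} 44 \cdot 8 \left(- \frac{1}{36}\right) = \frac{1}{3} \left(-1\right) \left(-5\right) 44 \left(- \frac{2}{9}\right) = \frac{5}{3} \cdot 44 \left(- \frac{2}{9}\right) = \frac{220}{3} \left(- \frac{2}{9}\right) = - \frac{440}{27}$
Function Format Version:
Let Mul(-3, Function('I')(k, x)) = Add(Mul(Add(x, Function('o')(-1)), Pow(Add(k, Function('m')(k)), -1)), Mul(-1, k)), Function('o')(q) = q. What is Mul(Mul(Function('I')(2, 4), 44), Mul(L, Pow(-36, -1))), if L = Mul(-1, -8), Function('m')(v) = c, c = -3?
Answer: Rational(-440, 27) ≈ -16.296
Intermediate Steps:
Function('m')(v) = -3
L = 8
Function('I')(k, x) = Add(Mul(Rational(1, 3), k), Mul(Rational(-1, 3), Pow(Add(-3, k), -1), Add(-1, x))) (Function('I')(k, x) = Mul(Rational(-1, 3), Add(Mul(Add(x, -1), Pow(Add(k, -3), -1)), Mul(-1, k))) = Mul(Rational(-1, 3), Add(Mul(Add(-1, x), Pow(Add(-3, k), -1)), Mul(-1, k))) = Mul(Rational(-1, 3), Add(Mul(Pow(Add(-3, k), -1), Add(-1, x)), Mul(-1, k))) = Mul(Rational(-1, 3), Add(Mul(-1, k), Mul(Pow(Add(-3, k), -1), Add(-1, x)))) = Add(Mul(Rational(1, 3), k), Mul(Rational(-1, 3), Pow(Add(-3, k), -1), Add(-1, x))))
Mul(Mul(Function('I')(2, 4), 44), Mul(L, Pow(-36, -1))) = Mul(Mul(Mul(Rational(1, 3), Pow(Add(-3, 2), -1), Add(1, Pow(2, 2), Mul(-1, 4), Mul(-3, 2))), 44), Mul(8, Pow(-36, -1))) = Mul(Mul(Mul(Rational(1, 3), Pow(-1, -1), Add(1, 4, -4, -6)), 44), Mul(8, Rational(-1, 36))) = Mul(Mul(Mul(Rational(1, 3), -1, -5), 44), Rational(-2, 9)) = Mul(Mul(Rational(5, 3), 44), Rational(-2, 9)) = Mul(Rational(220, 3), Rational(-2, 9)) = Rational(-440, 27)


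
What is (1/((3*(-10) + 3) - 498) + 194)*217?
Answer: 3157319/75 ≈ 42098.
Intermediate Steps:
(1/((3*(-10) + 3) - 498) + 194)*217 = (1/((-30 + 3) - 498) + 194)*217 = (1/(-27 - 498) + 194)*217 = (1/(-525) + 194)*217 = (-1/525 + 194)*217 = (101849/525)*217 = 3157319/75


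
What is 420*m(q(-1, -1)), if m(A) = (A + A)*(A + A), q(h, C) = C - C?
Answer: 0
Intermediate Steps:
q(h, C) = 0
m(A) = 4*A² (m(A) = (2*A)*(2*A) = 4*A²)
420*m(q(-1, -1)) = 420*(4*0²) = 420*(4*0) = 420*0 = 0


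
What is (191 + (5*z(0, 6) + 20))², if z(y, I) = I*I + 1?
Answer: 156816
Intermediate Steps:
z(y, I) = 1 + I² (z(y, I) = I² + 1 = 1 + I²)
(191 + (5*z(0, 6) + 20))² = (191 + (5*(1 + 6²) + 20))² = (191 + (5*(1 + 36) + 20))² = (191 + (5*37 + 20))² = (191 + (185 + 20))² = (191 + 205)² = 396² = 156816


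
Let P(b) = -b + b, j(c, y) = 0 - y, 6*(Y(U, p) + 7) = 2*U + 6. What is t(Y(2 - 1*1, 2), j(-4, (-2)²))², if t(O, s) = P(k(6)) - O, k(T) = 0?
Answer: 289/9 ≈ 32.111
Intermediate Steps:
Y(U, p) = -6 + U/3 (Y(U, p) = -7 + (2*U + 6)/6 = -7 + (6 + 2*U)/6 = -7 + (1 + U/3) = -6 + U/3)
j(c, y) = -y
P(b) = 0
t(O, s) = -O (t(O, s) = 0 - O = -O)
t(Y(2 - 1*1, 2), j(-4, (-2)²))² = (-(-6 + (2 - 1*1)/3))² = (-(-6 + (2 - 1)/3))² = (-(-6 + (⅓)*1))² = (-(-6 + ⅓))² = (-1*(-17/3))² = (17/3)² = 289/9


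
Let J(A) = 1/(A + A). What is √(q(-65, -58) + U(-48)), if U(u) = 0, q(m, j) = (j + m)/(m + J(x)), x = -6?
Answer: 6*√32021/781 ≈ 1.3747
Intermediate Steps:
J(A) = 1/(2*A)
q(m, j) = (j + m)/(-1/12 + m) (q(m, j) = (j + m)/(m + (½)/(-6)) = (j + m)/(m + (½)*(-⅙)) = (j + m)/(m - 1/12) = (j + m)/(-1/12 + m))
√(q(-65, -58) + U(-48)) = √(12*(-58 - 65)/(-1 + 12*(-65)) + 0) = √(12*(-123)/(-1 - 780) + 0) = √(12*(-123)/(-781) + 0) = √(12*(-1/781)*(-123) + 0) = √(1476/781 + 0) = √(1476/781) = 6*√32021/781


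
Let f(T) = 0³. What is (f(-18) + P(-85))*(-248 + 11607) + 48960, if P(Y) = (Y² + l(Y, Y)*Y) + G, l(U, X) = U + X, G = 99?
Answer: 247379826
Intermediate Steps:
f(T) = 0
P(Y) = 99 + 3*Y² (P(Y) = (Y² + (Y + Y)*Y) + 99 = (Y² + (2*Y)*Y) + 99 = (Y² + 2*Y²) + 99 = 3*Y² + 99 = 99 + 3*Y²)
(f(-18) + P(-85))*(-248 + 11607) + 48960 = (0 + (99 + 3*(-85)²))*(-248 + 11607) + 48960 = (0 + (99 + 3*7225))*11359 + 48960 = (0 + (99 + 21675))*11359 + 48960 = (0 + 21774)*11359 + 48960 = 21774*11359 + 48960 = 247330866 + 48960 = 247379826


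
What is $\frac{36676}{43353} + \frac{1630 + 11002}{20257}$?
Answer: $\frac{1290580828}{878201721} \approx 1.4696$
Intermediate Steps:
$\frac{36676}{43353} + \frac{1630 + 11002}{20257} = 36676 \cdot \frac{1}{43353} + 12632 \cdot \frac{1}{20257} = \frac{36676}{43353} + \frac{12632}{20257} = \frac{1290580828}{878201721}$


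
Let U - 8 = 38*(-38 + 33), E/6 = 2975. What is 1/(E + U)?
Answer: 1/17668 ≈ 5.6599e-5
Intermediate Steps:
E = 17850 (E = 6*2975 = 17850)
U = -182 (U = 8 + 38*(-38 + 33) = 8 + 38*(-5) = 8 - 190 = -182)
1/(E + U) = 1/(17850 - 182) = 1/17668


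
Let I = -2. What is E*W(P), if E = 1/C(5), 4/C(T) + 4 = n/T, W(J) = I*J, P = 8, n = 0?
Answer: 16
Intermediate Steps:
W(J) = -2*J
C(T) = -1 (C(T) = 4/(-4 + 0/T) = 4/(-4 + 0) = 4/(-4) = 4*(-1/4) = -1)
E = -1 (E = 1/(-1) = -1)
E*W(P) = -(-2)*8 = -1*(-16) = 16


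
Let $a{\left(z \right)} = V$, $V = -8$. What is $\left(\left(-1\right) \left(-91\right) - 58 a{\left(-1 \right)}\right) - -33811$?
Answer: $34366$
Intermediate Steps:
$a{\left(z \right)} = -8$
$\left(\left(-1\right) \left(-91\right) - 58 a{\left(-1 \right)}\right) - -33811 = \left(\left(-1\right) \left(-91\right) - -464\right) - -33811 = \left(91 + 464\right) + 33811 = 555 + 33811 = 34366$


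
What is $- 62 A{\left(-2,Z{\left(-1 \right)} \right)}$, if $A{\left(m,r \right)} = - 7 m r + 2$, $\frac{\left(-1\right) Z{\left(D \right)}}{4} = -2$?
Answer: $-7068$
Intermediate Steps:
$Z{\left(D \right)} = 8$ ($Z{\left(D \right)} = \left(-4\right) \left(-2\right) = 8$)
$A{\left(m,r \right)} = 2 - 7 m r$ ($A{\left(m,r \right)} = - 7 m r + 2 = 2 - 7 m r$)
$- 62 A{\left(-2,Z{\left(-1 \right)} \right)} = - 62 \left(2 - \left(-14\right) 8\right) = - 62 \left(2 + 112\right) = \left(-62\right) 114 = -7068$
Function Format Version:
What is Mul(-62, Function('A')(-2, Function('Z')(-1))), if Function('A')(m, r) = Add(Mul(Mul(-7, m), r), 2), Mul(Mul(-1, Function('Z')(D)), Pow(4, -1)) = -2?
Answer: -7068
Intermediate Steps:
Function('Z')(D) = 8 (Function('Z')(D) = Mul(-4, -2) = 8)
Function('A')(m, r) = Add(2, Mul(-7, m, r)) (Function('A')(m, r) = Add(Mul(-7, m, r), 2) = Add(2, Mul(-7, m, r)))
Mul(-62, Function('A')(-2, Function('Z')(-1))) = Mul(-62, Add(2, Mul(-7, -2, 8))) = Mul(-62, Add(2, 112)) = Mul(-62, 114) = -7068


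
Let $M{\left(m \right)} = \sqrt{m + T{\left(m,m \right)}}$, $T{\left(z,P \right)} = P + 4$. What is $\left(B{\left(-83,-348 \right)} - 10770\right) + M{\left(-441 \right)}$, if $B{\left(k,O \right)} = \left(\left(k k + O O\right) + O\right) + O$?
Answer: $116527 + i \sqrt{878} \approx 1.1653 \cdot 10^{5} + 29.631 i$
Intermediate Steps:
$T{\left(z,P \right)} = 4 + P$
$M{\left(m \right)} = \sqrt{4 + 2 m}$ ($M{\left(m \right)} = \sqrt{m + \left(4 + m\right)} = \sqrt{4 + 2 m}$)
$B{\left(k,O \right)} = O^{2} + k^{2} + 2 O$ ($B{\left(k,O \right)} = \left(\left(k^{2} + O^{2}\right) + O\right) + O = \left(\left(O^{2} + k^{2}\right) + O\right) + O = \left(O + O^{2} + k^{2}\right) + O = O^{2} + k^{2} + 2 O$)
$\left(B{\left(-83,-348 \right)} - 10770\right) + M{\left(-441 \right)} = \left(\left(\left(-348\right)^{2} + \left(-83\right)^{2} + 2 \left(-348\right)\right) - 10770\right) + \sqrt{4 + 2 \left(-441\right)} = \left(\left(121104 + 6889 - 696\right) - 10770\right) + \sqrt{4 - 882} = \left(127297 - 10770\right) + \sqrt{-878} = 116527 + i \sqrt{878}$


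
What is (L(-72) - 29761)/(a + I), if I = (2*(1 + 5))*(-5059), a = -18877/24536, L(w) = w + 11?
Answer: 731712592/1489550365 ≈ 0.49123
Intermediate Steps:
L(w) = 11 + w
a = -18877/24536 (a = -18877*1/24536 = -18877/24536 ≈ -0.76936)
I = -60708 (I = (2*6)*(-5059) = 12*(-5059) = -60708)
(L(-72) - 29761)/(a + I) = ((11 - 72) - 29761)/(-18877/24536 - 60708) = (-61 - 29761)/(-1489550365/24536) = -29822*(-24536/1489550365) = 731712592/1489550365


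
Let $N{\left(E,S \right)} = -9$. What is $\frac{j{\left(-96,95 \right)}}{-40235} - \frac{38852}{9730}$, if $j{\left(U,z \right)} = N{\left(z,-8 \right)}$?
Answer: $- \frac{31262453}{7829731} \approx -3.9928$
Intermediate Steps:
$j{\left(U,z \right)} = -9$
$\frac{j{\left(-96,95 \right)}}{-40235} - \frac{38852}{9730} = - \frac{9}{-40235} - \frac{38852}{9730} = \left(-9\right) \left(- \frac{1}{40235}\right) - \frac{19426}{4865} = \frac{9}{40235} - \frac{19426}{4865} = - \frac{31262453}{7829731}$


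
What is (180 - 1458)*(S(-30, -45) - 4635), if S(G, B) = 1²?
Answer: 5922252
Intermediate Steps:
S(G, B) = 1
(180 - 1458)*(S(-30, -45) - 4635) = (180 - 1458)*(1 - 4635) = -1278*(-4634) = 5922252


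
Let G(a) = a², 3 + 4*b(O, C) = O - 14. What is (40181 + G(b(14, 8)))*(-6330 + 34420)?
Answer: 9029600725/8 ≈ 1.1287e+9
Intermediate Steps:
b(O, C) = -17/4 + O/4 (b(O, C) = -¾ + (O - 14)/4 = -¾ + (-14 + O)/4 = -¾ + (-7/2 + O/4) = -17/4 + O/4)
(40181 + G(b(14, 8)))*(-6330 + 34420) = (40181 + (-17/4 + (¼)*14)²)*(-6330 + 34420) = (40181 + (-17/4 + 7/2)²)*28090 = (40181 + (-¾)²)*28090 = (40181 + 9/16)*28090 = (642905/16)*28090 = 9029600725/8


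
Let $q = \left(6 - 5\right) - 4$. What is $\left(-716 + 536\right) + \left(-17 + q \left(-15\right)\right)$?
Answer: $-152$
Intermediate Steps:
$q = -3$ ($q = \left(6 - 5\right) - 4 = 1 - 4 = -3$)
$\left(-716 + 536\right) + \left(-17 + q \left(-15\right)\right) = \left(-716 + 536\right) - -28 = -180 + \left(-17 + 45\right) = -180 + 28 = -152$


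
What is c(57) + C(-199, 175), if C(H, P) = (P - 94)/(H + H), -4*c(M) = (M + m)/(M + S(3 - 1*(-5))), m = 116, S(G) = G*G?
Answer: -54029/96316 ≈ -0.56096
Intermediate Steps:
S(G) = G²
c(M) = -(116 + M)/(4*(64 + M)) (c(M) = -(M + 116)/(4*(M + (3 - 1*(-5))²)) = -(116 + M)/(4*(M + (3 + 5)²)) = -(116 + M)/(4*(M + 8²)) = -(116 + M)/(4*(M + 64)) = -(116 + M)/(4*(64 + M)))
C(H, P) = (-94 + P)/(2*H) (C(H, P) = (-94 + P)/((2*H)) = (-94 + P)*(1/(2*H)) = (-94 + P)/(2*H))
c(57) + C(-199, 175) = (-116 - 1*57)/(4*(64 + 57)) + (½)*(-94 + 175)/(-199) = (¼)*(-116 - 57)/121 + (½)*(-1/199)*81 = (¼)*(1/121)*(-173) - 81/398 = -173/484 - 81/398 = -54029/96316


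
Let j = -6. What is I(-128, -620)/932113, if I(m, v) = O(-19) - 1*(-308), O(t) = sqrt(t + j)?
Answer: 44/133159 + 5*I/932113 ≈ 0.00033043 + 5.3642e-6*I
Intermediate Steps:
O(t) = sqrt(-6 + t) (O(t) = sqrt(t - 6) = sqrt(-6 + t))
I(m, v) = 308 + 5*I (I(m, v) = sqrt(-6 - 19) - 1*(-308) = sqrt(-25) + 308 = 5*I + 308 = 308 + 5*I)
I(-128, -620)/932113 = (308 + 5*I)/932113 = (308 + 5*I)*(1/932113) = 44/133159 + 5*I/932113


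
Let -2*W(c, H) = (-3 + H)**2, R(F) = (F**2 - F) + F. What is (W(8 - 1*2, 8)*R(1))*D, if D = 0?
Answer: 0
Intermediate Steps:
R(F) = F**2
W(c, H) = -(-3 + H)**2/2
(W(8 - 1*2, 8)*R(1))*D = (-(-3 + 8)**2/2*1**2)*0 = (-1/2*5**2*1)*0 = (-1/2*25*1)*0 = -25/2*1*0 = -25/2*0 = 0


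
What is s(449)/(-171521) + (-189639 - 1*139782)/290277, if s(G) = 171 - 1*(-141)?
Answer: -18864395255/16596200439 ≈ -1.1367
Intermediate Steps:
s(G) = 312 (s(G) = 171 + 141 = 312)
s(449)/(-171521) + (-189639 - 1*139782)/290277 = 312/(-171521) + (-189639 - 1*139782)/290277 = 312*(-1/171521) + (-189639 - 139782)*(1/290277) = -312/171521 - 329421*1/290277 = -312/171521 - 109807/96759 = -18864395255/16596200439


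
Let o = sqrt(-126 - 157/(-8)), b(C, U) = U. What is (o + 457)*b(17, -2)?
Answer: -914 - I*sqrt(1702)/2 ≈ -914.0 - 20.628*I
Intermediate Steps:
o = I*sqrt(1702)/4 (o = sqrt(-126 - 157*(-1/8)) = sqrt(-126 + 157/8) = sqrt(-851/8) = I*sqrt(1702)/4 ≈ 10.314*I)
(o + 457)*b(17, -2) = (I*sqrt(1702)/4 + 457)*(-2) = (457 + I*sqrt(1702)/4)*(-2) = -914 - I*sqrt(1702)/2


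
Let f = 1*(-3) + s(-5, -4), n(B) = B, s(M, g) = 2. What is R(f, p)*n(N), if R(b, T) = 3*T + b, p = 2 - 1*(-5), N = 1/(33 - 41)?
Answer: -5/2 ≈ -2.5000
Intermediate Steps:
N = -⅛ (N = 1/(-8) = -⅛ ≈ -0.12500)
p = 7 (p = 2 + 5 = 7)
f = -1 (f = 1*(-3) + 2 = -3 + 2 = -1)
R(b, T) = b + 3*T
R(f, p)*n(N) = (-1 + 3*7)*(-⅛) = (-1 + 21)*(-⅛) = 20*(-⅛) = -5/2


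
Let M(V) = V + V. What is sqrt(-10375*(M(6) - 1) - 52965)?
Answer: 7*I*sqrt(3410) ≈ 408.77*I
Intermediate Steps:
M(V) = 2*V
sqrt(-10375*(M(6) - 1) - 52965) = sqrt(-10375*(2*6 - 1) - 52965) = sqrt(-10375*(12 - 1) - 52965) = sqrt(-10375*11 - 52965) = sqrt(-114125 - 52965) = sqrt(-167090) = 7*I*sqrt(3410)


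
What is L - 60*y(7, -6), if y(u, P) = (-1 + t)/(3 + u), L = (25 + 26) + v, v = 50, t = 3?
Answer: 89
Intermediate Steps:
L = 101 (L = (25 + 26) + 50 = 51 + 50 = 101)
y(u, P) = 2/(3 + u) (y(u, P) = (-1 + 3)/(3 + u) = 2/(3 + u))
L - 60*y(7, -6) = 101 - 120/(3 + 7) = 101 - 120/10 = 101 - 60*1/5 = 101 - 12 = 89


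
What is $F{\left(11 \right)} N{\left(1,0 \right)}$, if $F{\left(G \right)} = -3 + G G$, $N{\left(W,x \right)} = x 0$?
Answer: $0$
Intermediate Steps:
$N{\left(W,x \right)} = 0$
$F{\left(G \right)} = -3 + G^{2}$
$F{\left(11 \right)} N{\left(1,0 \right)} = \left(-3 + 11^{2}\right) 0 = \left(-3 + 121\right) 0 = 118 \cdot 0 = 0$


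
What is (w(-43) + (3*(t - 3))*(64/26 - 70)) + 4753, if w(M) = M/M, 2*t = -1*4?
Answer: 74972/13 ≈ 5767.1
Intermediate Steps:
t = -2 (t = (-1*4)/2 = (½)*(-4) = -2)
w(M) = 1
(w(-43) + (3*(t - 3))*(64/26 - 70)) + 4753 = (1 + (3*(-2 - 3))*(64/26 - 70)) + 4753 = (1 + (3*(-5))*(64*(1/26) - 70)) + 4753 = (1 - 15*(32/13 - 70)) + 4753 = (1 - 15*(-878/13)) + 4753 = (1 + 13170/13) + 4753 = 13183/13 + 4753 = 74972/13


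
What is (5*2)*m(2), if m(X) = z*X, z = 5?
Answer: 100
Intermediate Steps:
m(X) = 5*X
(5*2)*m(2) = (5*2)*(5*2) = 10*10 = 100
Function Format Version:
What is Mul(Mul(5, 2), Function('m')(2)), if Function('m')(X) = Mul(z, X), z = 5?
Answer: 100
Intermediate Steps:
Function('m')(X) = Mul(5, X)
Mul(Mul(5, 2), Function('m')(2)) = Mul(Mul(5, 2), Mul(5, 2)) = Mul(10, 10) = 100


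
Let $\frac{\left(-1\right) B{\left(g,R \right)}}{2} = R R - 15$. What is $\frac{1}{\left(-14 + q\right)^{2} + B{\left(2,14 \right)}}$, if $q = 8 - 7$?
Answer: $- \frac{1}{193} \approx -0.0051813$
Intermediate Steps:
$q = 1$ ($q = 8 - 7 = 1$)
$B{\left(g,R \right)} = 30 - 2 R^{2}$ ($B{\left(g,R \right)} = - 2 \left(R R - 15\right) = - 2 \left(R^{2} - 15\right) = - 2 \left(-15 + R^{2}\right) = 30 - 2 R^{2}$)
$\frac{1}{\left(-14 + q\right)^{2} + B{\left(2,14 \right)}} = \frac{1}{\left(-14 + 1\right)^{2} + \left(30 - 2 \cdot 14^{2}\right)} = \frac{1}{\left(-13\right)^{2} + \left(30 - 392\right)} = \frac{1}{169 + \left(30 - 392\right)} = \frac{1}{169 - 362} = \frac{1}{-193} = - \frac{1}{193}$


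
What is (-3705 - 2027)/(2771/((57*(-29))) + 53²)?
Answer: -4737498/2320253 ≈ -2.0418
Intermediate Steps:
(-3705 - 2027)/(2771/((57*(-29))) + 53²) = -5732/(2771/(-1653) + 2809) = -5732/(2771*(-1/1653) + 2809) = -5732/(-2771/1653 + 2809) = -5732/4640506/1653 = -5732*1653/4640506 = -4737498/2320253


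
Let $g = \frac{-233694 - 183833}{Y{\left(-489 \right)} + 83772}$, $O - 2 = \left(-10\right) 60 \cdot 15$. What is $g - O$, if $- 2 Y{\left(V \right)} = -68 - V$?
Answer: $\frac{136630700}{15193} \approx 8993.0$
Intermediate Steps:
$O = -8998$ ($O = 2 + \left(-10\right) 60 \cdot 15 = 2 - 9000 = -8998$)
$Y{\left(V \right)} = 34 + \frac{V}{2}$ ($Y{\left(V \right)} = - \frac{-68 - V}{2} = 34 + \frac{V}{2}$)
$g = - \frac{75914}{15193}$ ($g = \frac{-233694 - 183833}{\left(34 + \frac{1}{2} \left(-489\right)\right) + 83772} = - \frac{417527}{\left(34 - \frac{489}{2}\right) + 83772} = - \frac{417527}{- \frac{421}{2} + 83772} = - \frac{417527}{\frac{167123}{2}} = \left(-417527\right) \frac{2}{167123} = - \frac{75914}{15193} \approx -4.9966$)
$g - O = - \frac{75914}{15193} - -8998 = - \frac{75914}{15193} + 8998 = \frac{136630700}{15193}$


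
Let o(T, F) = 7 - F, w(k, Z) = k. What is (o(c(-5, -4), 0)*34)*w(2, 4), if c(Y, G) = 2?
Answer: 476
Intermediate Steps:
(o(c(-5, -4), 0)*34)*w(2, 4) = ((7 - 1*0)*34)*2 = ((7 + 0)*34)*2 = (7*34)*2 = 238*2 = 476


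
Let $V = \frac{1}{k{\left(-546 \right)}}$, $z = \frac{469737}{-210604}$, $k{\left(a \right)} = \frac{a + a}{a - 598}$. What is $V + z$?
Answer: $- \frac{5231189}{4422684} \approx -1.1828$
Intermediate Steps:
$k{\left(a \right)} = \frac{2 a}{-598 + a}$
$z = - \frac{469737}{210604}$ ($z = 469737 \left(- \frac{1}{210604}\right) = - \frac{469737}{210604} \approx -2.2304$)
$V = \frac{22}{21}$ ($V = \frac{1}{2 \left(-546\right) \frac{1}{-598 - 546}} = \frac{1}{2 \left(-546\right) \frac{1}{-1144}} = \frac{1}{2 \left(-546\right) \left(- \frac{1}{1144}\right)} = \frac{1}{\frac{21}{22}} = \frac{22}{21} \approx 1.0476$)
$V + z = \frac{22}{21} - \frac{469737}{210604} = - \frac{5231189}{4422684}$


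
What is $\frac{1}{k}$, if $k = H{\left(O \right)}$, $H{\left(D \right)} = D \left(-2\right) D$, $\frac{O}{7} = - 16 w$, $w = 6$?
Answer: $- \frac{1}{903168} \approx -1.1072 \cdot 10^{-6}$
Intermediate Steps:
$O = -672$ ($O = 7 \left(\left(-16\right) 6\right) = 7 \left(-96\right) = -672$)
$H{\left(D \right)} = - 2 D^{2}$ ($H{\left(D \right)} = - 2 D D = - 2 D^{2}$)
$k = -903168$ ($k = - 2 \left(-672\right)^{2} = \left(-2\right) 451584 = -903168$)
$\frac{1}{k} = \frac{1}{-903168} = - \frac{1}{903168}$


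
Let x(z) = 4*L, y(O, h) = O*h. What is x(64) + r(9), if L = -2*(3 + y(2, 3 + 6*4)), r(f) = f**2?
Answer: -375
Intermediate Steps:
L = -114 (L = -2*(3 + 2*(3 + 6*4)) = -2*(3 + 2*(3 + 24)) = -2*(3 + 2*27) = -2*(3 + 54) = -2*57 = -114)
x(z) = -456 (x(z) = 4*(-114) = -456)
x(64) + r(9) = -456 + 9**2 = -456 + 81 = -375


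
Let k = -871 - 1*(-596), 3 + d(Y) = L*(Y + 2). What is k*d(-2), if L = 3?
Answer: 825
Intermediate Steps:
d(Y) = 3 + 3*Y (d(Y) = -3 + 3*(Y + 2) = -3 + 3*(2 + Y) = -3 + (6 + 3*Y) = 3 + 3*Y)
k = -275 (k = -871 + 596 = -275)
k*d(-2) = -275*(3 + 3*(-2)) = -275*(3 - 6) = -275*(-3) = 825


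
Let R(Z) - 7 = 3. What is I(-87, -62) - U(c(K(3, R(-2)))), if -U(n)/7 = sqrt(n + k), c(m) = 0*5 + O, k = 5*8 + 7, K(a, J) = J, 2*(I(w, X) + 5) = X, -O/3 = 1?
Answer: -36 + 14*sqrt(11) ≈ 10.433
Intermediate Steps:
O = -3 (O = -3*1 = -3)
R(Z) = 10 (R(Z) = 7 + 3 = 10)
I(w, X) = -5 + X/2
k = 47 (k = 40 + 7 = 47)
c(m) = -3 (c(m) = 0*5 - 3 = 0 - 3 = -3)
U(n) = -7*sqrt(47 + n) (U(n) = -7*sqrt(n + 47) = -7*sqrt(47 + n))
I(-87, -62) - U(c(K(3, R(-2)))) = (-5 + (1/2)*(-62)) - (-7)*sqrt(47 - 3) = (-5 - 31) - (-7)*sqrt(44) = -36 - (-7)*2*sqrt(11) = -36 - (-14)*sqrt(11) = -36 + 14*sqrt(11)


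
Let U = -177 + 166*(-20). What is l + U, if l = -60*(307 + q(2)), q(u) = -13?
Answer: -21137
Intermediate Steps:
U = -3497 (U = -177 - 3320 = -3497)
l = -17640 (l = -60*(307 - 13) = -60*294 = -17640)
l + U = -17640 - 3497 = -21137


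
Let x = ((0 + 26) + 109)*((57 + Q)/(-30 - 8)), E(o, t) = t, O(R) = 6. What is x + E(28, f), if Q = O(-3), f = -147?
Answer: -14091/38 ≈ -370.82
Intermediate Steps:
Q = 6
x = -8505/38 (x = ((0 + 26) + 109)*((57 + 6)/(-30 - 8)) = (26 + 109)*(63/(-38)) = 135*(63*(-1/38)) = 135*(-63/38) = -8505/38 ≈ -223.82)
x + E(28, f) = -8505/38 - 147 = -14091/38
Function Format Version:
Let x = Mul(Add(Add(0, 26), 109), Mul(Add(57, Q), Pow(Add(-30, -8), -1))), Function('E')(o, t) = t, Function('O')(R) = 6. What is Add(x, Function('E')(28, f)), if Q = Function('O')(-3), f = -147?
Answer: Rational(-14091, 38) ≈ -370.82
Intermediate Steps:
Q = 6
x = Rational(-8505, 38) (x = Mul(Add(Add(0, 26), 109), Mul(Add(57, 6), Pow(Add(-30, -8), -1))) = Mul(Add(26, 109), Mul(63, Pow(-38, -1))) = Mul(135, Mul(63, Rational(-1, 38))) = Mul(135, Rational(-63, 38)) = Rational(-8505, 38) ≈ -223.82)
Add(x, Function('E')(28, f)) = Add(Rational(-8505, 38), -147) = Rational(-14091, 38)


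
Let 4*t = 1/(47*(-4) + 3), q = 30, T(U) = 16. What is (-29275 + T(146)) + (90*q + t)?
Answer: -19653661/740 ≈ -26559.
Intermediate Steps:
t = -1/740 (t = 1/(4*(47*(-4) + 3)) = 1/(4*(-188 + 3)) = (¼)/(-185) = (¼)*(-1/185) = -1/740 ≈ -0.0013514)
(-29275 + T(146)) + (90*q + t) = (-29275 + 16) + (90*30 - 1/740) = -29259 + (2700 - 1/740) = -29259 + 1997999/740 = -19653661/740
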